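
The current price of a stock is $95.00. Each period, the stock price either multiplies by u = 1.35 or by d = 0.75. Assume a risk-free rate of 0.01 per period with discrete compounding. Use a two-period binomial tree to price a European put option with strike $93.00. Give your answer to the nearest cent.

$12.45

Risk-neutral probability p = (1 + 0.01 − 0.75)/(1.35 − 0.75) = 0.2600/0.6000 = 0.4333
Terminal stock prices: S_uu = 173.1, S_ud = 96.19, S_dd = 53.44
Terminal payoffs (K − S): max(-80.14, 0) = 0, max(-3.188, 0) = 0, max(39.56, 0) = 39.56
Node u (S = 128.2): V_u = 1/1.01·[0.4333·0.0000 + 0.5667·0.0000] = 0.0000
Node d (S = 71.25): V_d = 1/1.01·[0.4333·0.0000 + 0.5667·39.5625] = 22.1968
Node 0 (S = 95): V_0 = 1/1.01·[0.4333·0.0000 + 0.5667·22.1968] = 12.4536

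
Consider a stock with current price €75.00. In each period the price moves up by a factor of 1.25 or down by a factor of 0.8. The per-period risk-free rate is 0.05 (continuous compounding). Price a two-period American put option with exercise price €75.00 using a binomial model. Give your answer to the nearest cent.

€6.30

Risk-neutral probability p = (e^0.05 − 0.8)/(1.25 − 0.8) = 0.2513/0.4500 = 0.5584
Terminal stock prices: S_uu = 117.2, S_ud = 75, S_dd = 48
Terminal payoffs (K − S): max(-42.19, 0) = 0, max(0, 0) = 0, max(27, 0) = 27
Node u (S = 93.75): continuation = e^(−0.05)·[0.5584·0.0000 + 0.4416·0.0000] = 0.0000; exercise value = 0.0000 ≤ continuation, so V_u = 0.0000
Node d (S = 60): continuation = e^(−0.05)·[0.5584·0.0000 + 0.4416·27.0000] = 11.3422; exercise value = 15.0000 > continuation, so V_d = 15.0000 (exercise)
Node 0 (S = 75): continuation = e^(−0.05)·[0.5584·0.0000 + 0.4416·15.0000] = 6.3012; exercise value = 0.0000 ≤ continuation, so V_0 = 6.3012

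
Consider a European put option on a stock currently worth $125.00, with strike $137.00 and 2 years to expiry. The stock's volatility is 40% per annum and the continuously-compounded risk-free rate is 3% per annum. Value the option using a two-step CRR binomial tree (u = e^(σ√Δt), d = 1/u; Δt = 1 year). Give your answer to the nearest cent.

CRR parameters: u = e^(σ√Δt) = e^(0.4·√1) = 1.4918, d = 1/u = 0.6703
Per-period rate: rΔt = 0.03·1 = 0.03, so R = e^0.03 = 1.0305
Risk-neutral probability p = (e^0.03 − 0.6703)/(1.4918 − 0.6703) = 0.3601/0.8215 = 0.4384
Terminal stock prices: S_uu = 278.2, S_ud = 125, S_dd = 56.17
Terminal payoffs (K − S): max(-141.2, 0) = 0, max(12, 0) = 12, max(80.83, 0) = 80.83
Node u (S = 186.5): V_u = e^(−0.03)·[0.4384·0.0000 + 0.5616·12.0000] = 6.5402
Node d (S = 83.79): V_d = e^(−0.03)·[0.4384·12.0000 + 0.5616·80.8339] = 49.1610
Node 0 (S = 125): V_0 = e^(−0.03)·[0.4384·6.5402 + 0.5616·49.1610] = 29.5760

$29.58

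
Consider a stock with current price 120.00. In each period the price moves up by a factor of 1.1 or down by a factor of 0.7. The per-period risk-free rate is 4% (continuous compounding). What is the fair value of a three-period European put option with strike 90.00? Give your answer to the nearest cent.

1.40

Risk-neutral probability p = (e^0.04 − 0.7)/(1.1 − 0.7) = 0.3408/0.4000 = 0.8520
Terminal stock prices: S_uuu = 159.7, S_uud = 101.6, S_udd = 64.68, S_ddd = 41.16
Terminal payoffs (K − S): max(-69.72, 0) = 0, max(-11.64, 0) = 0, max(25.32, 0) = 25.32, max(48.84, 0) = 48.84
Node uu (S = 145.2): V_uu = e^(−0.04)·[0.8520·0.0000 + 0.1480·0.0000] = 0.0000
Node ud (S = 92.4): V_ud = e^(−0.04)·[0.8520·0.0000 + 0.1480·25.3200] = 3.5998
Node dd (S = 58.8): V_dd = e^(−0.04)·[0.8520·25.3200 + 0.1480·48.8400] = 27.6710
Node u (S = 132): V_u = e^(−0.04)·[0.8520·0.0000 + 0.1480·3.5998] = 0.5118
Node d (S = 84): V_d = e^(−0.04)·[0.8520·3.5998 + 0.1480·27.6710] = 6.8809
Node 0 (S = 120): V_0 = e^(−0.04)·[0.8520·0.5118 + 0.1480·6.8809] = 1.3972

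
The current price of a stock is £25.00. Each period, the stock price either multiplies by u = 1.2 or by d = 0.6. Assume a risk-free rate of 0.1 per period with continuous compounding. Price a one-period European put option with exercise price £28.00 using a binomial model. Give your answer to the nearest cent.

Risk-neutral probability p = (e^0.1 − 0.6)/(1.2 − 0.6) = 0.5052/0.6000 = 0.8420
Terminal stock prices: S_u = 30, S_d = 15
Terminal payoffs (K − S): max(-2, 0) = 0, max(13, 0) = 13
Node 0 (S = 25): V_0 = e^(−0.1)·[0.8420·0.0000 + 0.1580·13.0000] = 1.8591

£1.86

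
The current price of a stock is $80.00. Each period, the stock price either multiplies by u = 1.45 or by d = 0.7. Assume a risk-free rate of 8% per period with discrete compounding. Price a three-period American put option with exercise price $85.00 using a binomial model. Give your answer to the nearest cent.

$16.00

Risk-neutral probability p = (1 + 0.08 − 0.7)/(1.45 − 0.7) = 0.3800/0.7500 = 0.5067
Terminal stock prices: S_uuu = 243.9, S_uud = 117.7, S_udd = 56.84, S_ddd = 27.44
Terminal payoffs (K − S): max(-158.9, 0) = 0, max(-32.74, 0) = 0, max(28.16, 0) = 28.16, max(57.56, 0) = 57.56
Node uu (S = 168.2): continuation = 1/1.08·[0.5067·0.0000 + 0.4933·0.0000] = 0.0000; exercise value = 0.0000 ≤ continuation, so V_uu = 0.0000
Node ud (S = 81.2): continuation = 1/1.08·[0.5067·0.0000 + 0.4933·28.1600] = 12.8632; exercise value = 3.8000 ≤ continuation, so V_ud = 12.8632
Node dd (S = 39.2): continuation = 1/1.08·[0.5067·28.1600 + 0.4933·57.5600] = 39.5037; exercise value = 45.8000 > continuation, so V_dd = 45.8000 (exercise)
Node u (S = 116): continuation = 1/1.08·[0.5067·0.0000 + 0.4933·12.8632] = 5.8758; exercise value = 0.0000 ≤ continuation, so V_u = 5.8758
Node d (S = 56): continuation = 1/1.08·[0.5067·12.8632 + 0.4933·45.8000] = 26.9556; exercise value = 29.0000 > continuation, so V_d = 29.0000 (exercise)
Node 0 (S = 80): continuation = 1/1.08·[0.5067·5.8758 + 0.4933·29.0000] = 16.0035; exercise value = 5.0000 ≤ continuation, so V_0 = 16.0035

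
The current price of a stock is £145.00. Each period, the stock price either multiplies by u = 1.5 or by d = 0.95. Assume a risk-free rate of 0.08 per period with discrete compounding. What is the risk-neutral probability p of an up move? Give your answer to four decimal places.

p = 0.2364

Risk-neutral probability p = (1 + 0.08 − 0.95)/(1.5 − 0.95) = 0.1300/0.5500 = 0.2364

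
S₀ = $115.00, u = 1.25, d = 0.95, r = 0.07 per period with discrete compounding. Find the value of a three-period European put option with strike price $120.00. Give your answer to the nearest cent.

Risk-neutral probability p = (1 + 0.07 − 0.95)/(1.25 − 0.95) = 0.1200/0.3000 = 0.4000
Terminal stock prices: S_uuu = 224.6, S_uud = 170.7, S_udd = 129.7, S_ddd = 98.6
Terminal payoffs (K − S): max(-104.6, 0) = 0, max(-50.7, 0) = 0, max(-9.734, 0) = 0, max(21.4, 0) = 21.4
Node uu (S = 179.7): V_uu = 1/1.07·[0.4000·0.0000 + 0.6000·0.0000] = 0.0000
Node ud (S = 136.6): V_ud = 1/1.07·[0.4000·0.0000 + 0.6000·0.0000] = 0.0000
Node dd (S = 103.8): V_dd = 1/1.07·[0.4000·0.0000 + 0.6000·21.4019] = 12.0011
Node u (S = 143.8): V_u = 1/1.07·[0.4000·0.0000 + 0.6000·0.0000] = 0.0000
Node d (S = 109.2): V_d = 1/1.07·[0.4000·0.0000 + 0.6000·12.0011] = 6.7296
Node 0 (S = 115): V_0 = 1/1.07·[0.4000·0.0000 + 0.6000·6.7296] = 3.7736

$3.77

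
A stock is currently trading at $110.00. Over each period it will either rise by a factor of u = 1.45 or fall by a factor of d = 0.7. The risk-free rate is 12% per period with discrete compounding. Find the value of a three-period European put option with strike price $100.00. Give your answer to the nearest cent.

$8.83

Risk-neutral probability p = (1 + 0.12 − 0.7)/(1.45 − 0.7) = 0.4200/0.7500 = 0.5600
Terminal stock prices: S_uuu = 335.3, S_uud = 161.9, S_udd = 78.15, S_ddd = 37.73
Terminal payoffs (K − S): max(-235.3, 0) = 0, max(-61.89, 0) = 0, max(21.85, 0) = 21.85, max(62.27, 0) = 62.27
Node uu (S = 231.3): V_uu = 1/1.12·[0.5600·0.0000 + 0.4400·0.0000] = 0.0000
Node ud (S = 111.6): V_ud = 1/1.12·[0.5600·0.0000 + 0.4400·21.8450] = 8.5820
Node dd (S = 53.9): V_dd = 1/1.12·[0.5600·21.8450 + 0.4400·62.2700] = 35.3857
Node u (S = 159.5): V_u = 1/1.12·[0.5600·0.0000 + 0.4400·8.5820] = 3.3715
Node d (S = 77): V_d = 1/1.12·[0.5600·8.5820 + 0.4400·35.3857] = 18.1925
Node 0 (S = 110): V_0 = 1/1.12·[0.5600·3.3715 + 0.4400·18.1925] = 8.8328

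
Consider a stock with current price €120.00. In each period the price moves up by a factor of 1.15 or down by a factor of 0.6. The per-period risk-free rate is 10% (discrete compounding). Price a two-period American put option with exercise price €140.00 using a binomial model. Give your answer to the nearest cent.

€20.00

Risk-neutral probability p = (1 + 0.1 − 0.6)/(1.15 − 0.6) = 0.5000/0.5500 = 0.9091
Terminal stock prices: S_uu = 158.7, S_ud = 82.8, S_dd = 43.2
Terminal payoffs (K − S): max(-18.7, 0) = 0, max(57.2, 0) = 57.2, max(96.8, 0) = 96.8
Node u (S = 138): continuation = 1/1.1·[0.9091·0.0000 + 0.0909·57.2000] = 4.7273; exercise value = 2.0000 ≤ continuation, so V_u = 4.7273
Node d (S = 72): continuation = 1/1.1·[0.9091·57.2000 + 0.0909·96.8000] = 55.2727; exercise value = 68.0000 > continuation, so V_d = 68.0000 (exercise)
Node 0 (S = 120): continuation = 1/1.1·[0.9091·4.7273 + 0.0909·68.0000] = 9.5267; exercise value = 20.0000 > continuation, so V_0 = 20.0000 (exercise)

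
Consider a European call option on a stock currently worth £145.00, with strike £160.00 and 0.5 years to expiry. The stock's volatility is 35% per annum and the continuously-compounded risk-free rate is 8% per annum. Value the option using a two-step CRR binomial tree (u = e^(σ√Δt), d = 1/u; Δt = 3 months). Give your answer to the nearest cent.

£11.61

CRR parameters: u = e^(σ√Δt) = e^(0.35·√0.25) = 1.1912, d = 1/u = 0.8395
Per-period rate: rΔt = 0.08·0.25 = 0.02, so R = e^0.02 = 1.0202
Risk-neutral probability p = (e^0.02 − 0.8395)/(1.1912 − 0.8395) = 0.1807/0.3518 = 0.5138
Terminal stock prices: S_uu = 205.8, S_ud = 145, S_dd = 102.2
Terminal payoffs (S − K): max(45.76, 0) = 45.76, max(-15, 0) = 0, max(-57.82, 0) = 0
Node u (S = 172.7): V_u = e^(−0.02)·[0.5138·45.7648 + 0.4862·0.0000] = 23.0477
Node d (S = 121.7): V_d = e^(−0.02)·[0.5138·0.0000 + 0.4862·0.0000] = 0.0000
Node 0 (S = 145): V_0 = e^(−0.02)·[0.5138·23.0477 + 0.4862·0.0000] = 11.6071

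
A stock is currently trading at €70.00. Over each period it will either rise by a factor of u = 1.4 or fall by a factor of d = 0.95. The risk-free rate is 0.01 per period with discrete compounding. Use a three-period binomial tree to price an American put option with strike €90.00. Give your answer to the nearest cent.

Risk-neutral probability p = (1 + 0.01 − 0.95)/(1.4 − 0.95) = 0.0600/0.4500 = 0.1333
Terminal stock prices: S_uuu = 192.1, S_uud = 130.3, S_udd = 88.44, S_ddd = 60.02
Terminal payoffs (K − S): max(-102.1, 0) = 0, max(-40.34, 0) = 0, max(1.555, 0) = 1.555, max(29.98, 0) = 29.98
Node uu (S = 137.2): continuation = 1/1.01·[0.1333·0.0000 + 0.8667·0.0000] = 0.0000; exercise value = 0.0000 ≤ continuation, so V_uu = 0.0000
Node ud (S = 93.1): continuation = 1/1.01·[0.1333·0.0000 + 0.8667·1.5550] = 1.3343; exercise value = 0.0000 ≤ continuation, so V_ud = 1.3343
Node dd (S = 63.17): continuation = 1/1.01·[0.1333·1.5550 + 0.8667·29.9838] = 25.9339; exercise value = 26.8250 > continuation, so V_dd = 26.8250 (exercise)
Node u (S = 98): continuation = 1/1.01·[0.1333·0.0000 + 0.8667·1.3343] = 1.1450; exercise value = 0.0000 ≤ continuation, so V_u = 1.1450
Node d (S = 66.5): continuation = 1/1.01·[0.1333·1.3343 + 0.8667·26.8250] = 23.1943; exercise value = 23.5000 > continuation, so V_d = 23.5000 (exercise)
Node 0 (S = 70): continuation = 1/1.01·[0.1333·1.1450 + 0.8667·23.5000] = 20.3162; exercise value = 20.0000 ≤ continuation, so V_0 = 20.3162

€20.32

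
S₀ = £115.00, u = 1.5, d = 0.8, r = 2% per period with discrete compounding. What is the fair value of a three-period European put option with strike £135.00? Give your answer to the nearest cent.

Risk-neutral probability p = (1 + 0.02 − 0.8)/(1.5 − 0.8) = 0.2200/0.7000 = 0.3143
Terminal stock prices: S_uuu = 388.1, S_uud = 207, S_udd = 110.4, S_ddd = 58.88
Terminal payoffs (K − S): max(-253.1, 0) = 0, max(-72, 0) = 0, max(24.6, 0) = 24.6, max(76.12, 0) = 76.12
Node uu (S = 258.8): V_uu = 1/1.02·[0.3143·0.0000 + 0.6857·0.0000] = 0.0000
Node ud (S = 138): V_ud = 1/1.02·[0.3143·0.0000 + 0.6857·24.6000] = 16.5378
Node dd (S = 73.6): V_dd = 1/1.02·[0.3143·24.6000 + 0.6857·76.1200] = 58.7529
Node u (S = 172.5): V_u = 1/1.02·[0.3143·0.0000 + 0.6857·16.5378] = 11.1179
Node d (S = 92): V_d = 1/1.02·[0.3143·16.5378 + 0.6857·58.7529] = 44.5935
Node 0 (S = 115): V_0 = 1/1.02·[0.3143·11.1179 + 0.6857·44.5935] = 33.4045

£33.40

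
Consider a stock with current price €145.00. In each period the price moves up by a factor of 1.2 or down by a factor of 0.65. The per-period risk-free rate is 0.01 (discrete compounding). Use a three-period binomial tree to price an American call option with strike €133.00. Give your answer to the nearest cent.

€33.17

Risk-neutral probability p = (1 + 0.01 − 0.65)/(1.2 − 0.65) = 0.3600/0.5500 = 0.6545
Terminal stock prices: S_uuu = 250.6, S_uud = 135.7, S_udd = 73.52, S_ddd = 39.82
Terminal payoffs (S − K): max(117.6, 0) = 117.6, max(2.72, 0) = 2.72, max(-59.48, 0) = 0, max(-93.18, 0) = 0
Node uu (S = 208.8): continuation = 1/1.01·[0.6545·117.5600 + 0.3455·2.7200] = 77.1168; exercise value = 75.8000 ≤ continuation, so V_uu = 77.1168
Node ud (S = 113.1): continuation = 1/1.01·[0.6545·2.7200 + 0.3455·0.0000] = 1.7627; exercise value = 0.0000 ≤ continuation, so V_ud = 1.7627
Node dd (S = 61.26): continuation = 1/1.01·[0.6545·0.0000 + 0.3455·0.0000] = 0.0000; exercise value = 0.0000 ≤ continuation, so V_dd = 0.0000
Node u (S = 174): continuation = 1/1.01·[0.6545·77.1168 + 0.3455·1.7627] = 50.5796; exercise value = 41.0000 ≤ continuation, so V_u = 50.5796
Node d (S = 94.25): continuation = 1/1.01·[0.6545·1.7627 + 0.3455·0.0000] = 1.1424; exercise value = 0.0000 ≤ continuation, so V_d = 1.1424
Node 0 (S = 145): continuation = 1/1.01·[0.6545·50.5796 + 0.3455·1.1424] = 33.1696; exercise value = 12.0000 ≤ continuation, so V_0 = 33.1696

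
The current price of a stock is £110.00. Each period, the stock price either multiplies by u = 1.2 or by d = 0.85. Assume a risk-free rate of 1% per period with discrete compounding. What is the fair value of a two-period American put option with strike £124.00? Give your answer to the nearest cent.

Risk-neutral probability p = (1 + 0.01 − 0.85)/(1.2 − 0.85) = 0.1600/0.3500 = 0.4571
Terminal stock prices: S_uu = 158.4, S_ud = 112.2, S_dd = 79.47
Terminal payoffs (K − S): max(-34.4, 0) = 0, max(11.8, 0) = 11.8, max(44.53, 0) = 44.53
Node u (S = 132): continuation = 1/1.01·[0.4571·0.0000 + 0.5429·11.8000] = 6.3423; exercise value = 0.0000 ≤ continuation, so V_u = 6.3423
Node d (S = 93.5): continuation = 1/1.01·[0.4571·11.8000 + 0.5429·44.5250] = 29.2723; exercise value = 30.5000 > continuation, so V_d = 30.5000 (exercise)
Node 0 (S = 110): continuation = 1/1.01·[0.4571·6.3423 + 0.5429·30.5000] = 19.2638; exercise value = 14.0000 ≤ continuation, so V_0 = 19.2638

£19.26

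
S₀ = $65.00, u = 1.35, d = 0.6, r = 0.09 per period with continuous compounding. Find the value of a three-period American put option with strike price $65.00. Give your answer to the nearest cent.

Risk-neutral probability p = (e^0.09 − 0.6)/(1.35 − 0.6) = 0.4942/0.7500 = 0.6589
Terminal stock prices: S_uuu = 159.9, S_uud = 71.08, S_udd = 31.59, S_ddd = 14.04
Terminal payoffs (K − S): max(-94.92, 0) = 0, max(-6.078, 0) = 0, max(33.41, 0) = 33.41, max(50.96, 0) = 50.96
Node uu (S = 118.5): continuation = e^(−0.09)·[0.6589·0.0000 + 0.3411·0.0000] = 0.0000; exercise value = 0.0000 ≤ continuation, so V_uu = 0.0000
Node ud (S = 52.65): continuation = e^(−0.09)·[0.6589·0.0000 + 0.3411·33.4100] = 10.4153; exercise value = 12.3500 > continuation, so V_ud = 12.3500 (exercise)
Node dd (S = 23.4): continuation = e^(−0.09)·[0.6589·33.4100 + 0.3411·50.9600] = 36.0055; exercise value = 41.6000 > continuation, so V_dd = 41.6000 (exercise)
Node u (S = 87.75): continuation = e^(−0.09)·[0.6589·0.0000 + 0.3411·12.3500] = 3.8500; exercise value = 0.0000 ≤ continuation, so V_u = 3.8500
Node d (S = 39): continuation = e^(−0.09)·[0.6589·12.3500 + 0.3411·41.6000] = 20.4055; exercise value = 26.0000 > continuation, so V_d = 26.0000 (exercise)
Node 0 (S = 65): continuation = e^(−0.09)·[0.6589·3.8500 + 0.3411·26.0000] = 10.4238; exercise value = 0.0000 ≤ continuation, so V_0 = 10.4238

$10.42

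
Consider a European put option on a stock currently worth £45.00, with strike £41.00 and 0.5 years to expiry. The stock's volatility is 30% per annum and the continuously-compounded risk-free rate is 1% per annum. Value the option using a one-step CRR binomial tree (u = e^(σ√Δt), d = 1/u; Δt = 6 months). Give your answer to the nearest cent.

£2.48

CRR parameters: u = e^(σ√Δt) = e^(0.3·√0.5) = 1.2363, d = 1/u = 0.8089
Per-period rate: rΔt = 0.01·0.5 = 0.005, so R = e^0.005 = 1.0050
Risk-neutral probability p = (e^0.005 − 0.8089)/(1.2363 − 0.8089) = 0.1962/0.4275 = 0.4589
Terminal stock prices: S_u = 55.63, S_d = 36.4
Terminal payoffs (K − S): max(-14.63, 0) = 0, max(4.601, 0) = 4.601
Node 0 (S = 45): V_0 = e^(−0.005)·[0.4589·0.0000 + 0.5411·4.6014] = 2.4774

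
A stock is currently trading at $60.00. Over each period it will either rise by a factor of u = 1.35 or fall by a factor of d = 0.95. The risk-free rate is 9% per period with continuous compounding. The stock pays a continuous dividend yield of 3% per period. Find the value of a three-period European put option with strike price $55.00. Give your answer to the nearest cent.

$1.02

Per-period risk-free factor R = e^0.09 = 1.0942; dividend-adjusted growth = e^(0.09−0.03) = 1.0618.
Risk-neutral probability p = (1.0618 − 0.95)/(1.35 − 0.95) = 0.1118/0.4000 = 0.2796
Terminal stock prices: S_uuu = 147.6, S_uud = 103.9, S_udd = 73.1, S_ddd = 51.44
Terminal payoffs (K − S): max(-92.62, 0) = 0, max(-48.88, 0) = 0, max(-18.1, 0) = 0, max(3.558, 0) = 3.558
Node uu (S = 109.4): V_uu = e^(−0.09)·[0.2796·0.0000 + 0.7204·0.0000] = 0.0000
Node ud (S = 76.95): V_ud = e^(−0.09)·[0.2796·0.0000 + 0.7204·0.0000] = 0.0000
Node dd (S = 54.15): V_dd = e^(−0.09)·[0.2796·0.0000 + 0.7204·3.5575] = 2.3423
Node u (S = 81): V_u = e^(−0.09)·[0.2796·0.0000 + 0.7204·0.0000] = 0.0000
Node d (S = 57): V_d = e^(−0.09)·[0.2796·0.0000 + 0.7204·2.3423] = 1.5422
Node 0 (S = 60): V_0 = e^(−0.09)·[0.2796·0.0000 + 0.7204·1.5422] = 1.0154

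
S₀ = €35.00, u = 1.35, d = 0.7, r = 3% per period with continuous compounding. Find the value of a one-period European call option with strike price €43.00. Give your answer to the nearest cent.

€2.10

Risk-neutral probability p = (e^0.03 − 0.7)/(1.35 − 0.7) = 0.3305/0.6500 = 0.5084
Terminal stock prices: S_u = 47.25, S_d = 24.5
Terminal payoffs (S − K): max(4.25, 0) = 4.25, max(-18.5, 0) = 0
Node 0 (S = 35): V_0 = e^(−0.03)·[0.5084·4.2500 + 0.4916·0.0000] = 2.0968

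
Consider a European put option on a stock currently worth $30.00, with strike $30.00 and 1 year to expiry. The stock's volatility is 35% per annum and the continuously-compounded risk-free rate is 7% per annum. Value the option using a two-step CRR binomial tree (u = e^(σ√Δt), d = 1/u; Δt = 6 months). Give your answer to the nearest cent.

CRR parameters: u = e^(σ√Δt) = e^(0.35·√0.5) = 1.2808, d = 1/u = 0.7808
Per-period rate: rΔt = 0.07·0.5 = 0.035, so R = e^0.035 = 1.0356
Risk-neutral probability p = (e^0.035 − 0.7808)/(1.2808 − 0.7808) = 0.2549/0.5000 = 0.5097
Terminal stock prices: S_uu = 49.21, S_ud = 30, S_dd = 18.29
Terminal payoffs (K − S): max(-19.21, 0) = 0, max(0, 0) = 0, max(11.71, 0) = 11.71
Node u (S = 38.42): V_u = e^(−0.035)·[0.5097·0.0000 + 0.4903·0.0000] = 0.0000
Node d (S = 23.42): V_d = e^(−0.035)·[0.5097·0.0000 + 0.4903·11.7124] = 5.5454
Node 0 (S = 30): V_0 = e^(−0.035)·[0.5097·0.0000 + 0.4903·5.5454] = 2.6255

$2.63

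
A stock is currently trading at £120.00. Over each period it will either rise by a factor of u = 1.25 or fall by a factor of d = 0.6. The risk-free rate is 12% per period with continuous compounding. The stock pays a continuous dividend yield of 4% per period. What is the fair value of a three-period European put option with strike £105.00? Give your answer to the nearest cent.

Per-period risk-free factor R = e^0.12 = 1.1275; dividend-adjusted growth = e^(0.12−0.04) = 1.0833.
Risk-neutral probability p = (1.0833 − 0.6)/(1.25 − 0.6) = 0.4833/0.6500 = 0.7435
Terminal stock prices: S_uuu = 234.4, S_uud = 112.5, S_udd = 54, S_ddd = 25.92
Terminal payoffs (K − S): max(-129.4, 0) = 0, max(-7.5, 0) = 0, max(51, 0) = 51, max(79.08, 0) = 79.08
Node uu (S = 187.5): V_uu = e^(−0.12)·[0.7435·0.0000 + 0.2565·0.0000] = 0.0000
Node ud (S = 90): V_ud = e^(−0.12)·[0.7435·0.0000 + 0.2565·51.0000] = 11.6014
Node dd (S = 43.2): V_dd = e^(−0.12)·[0.7435·51.0000 + 0.2565·79.0800] = 51.6205
Node u (S = 150): V_u = e^(−0.12)·[0.7435·0.0000 + 0.2565·11.6014] = 2.6391
Node d (S = 72): V_d = e^(−0.12)·[0.7435·11.6014 + 0.2565·51.6205] = 19.3930
Node 0 (S = 120): V_0 = e^(−0.12)·[0.7435·2.6391 + 0.2565·19.3930] = 6.1518

£6.15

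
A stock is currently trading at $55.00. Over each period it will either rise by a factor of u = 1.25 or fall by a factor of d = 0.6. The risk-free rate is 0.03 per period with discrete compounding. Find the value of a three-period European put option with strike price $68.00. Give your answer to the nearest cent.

$17.67

Risk-neutral probability p = (1 + 0.03 − 0.6)/(1.25 − 0.6) = 0.4300/0.6500 = 0.6615
Terminal stock prices: S_uuu = 107.4, S_uud = 51.56, S_udd = 24.75, S_ddd = 11.88
Terminal payoffs (K − S): max(-39.42, 0) = 0, max(16.44, 0) = 16.44, max(43.25, 0) = 43.25, max(56.12, 0) = 56.12
Node uu (S = 85.94): V_uu = 1/1.03·[0.6615·0.0000 + 0.3385·16.4375] = 5.4014
Node ud (S = 41.25): V_ud = 1/1.03·[0.6615·16.4375 + 0.3385·43.2500] = 24.7694
Node dd (S = 19.8): V_dd = 1/1.03·[0.6615·43.2500 + 0.3385·56.1200] = 46.2194
Node u (S = 68.75): V_u = 1/1.03·[0.6615·5.4014 + 0.3385·24.7694] = 11.6085
Node d (S = 33): V_d = 1/1.03·[0.6615·24.7694 + 0.3385·46.2194] = 31.0965
Node 0 (S = 55): V_0 = 1/1.03·[0.6615·11.6085 + 0.3385·31.0965] = 17.6742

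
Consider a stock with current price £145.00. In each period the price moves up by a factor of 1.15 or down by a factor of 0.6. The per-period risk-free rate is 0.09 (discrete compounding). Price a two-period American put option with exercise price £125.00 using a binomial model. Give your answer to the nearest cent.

£5.84

Risk-neutral probability p = (1 + 0.09 − 0.6)/(1.15 − 0.6) = 0.4900/0.5500 = 0.8909
Terminal stock prices: S_uu = 191.8, S_ud = 100, S_dd = 52.2
Terminal payoffs (K − S): max(-66.76, 0) = 0, max(24.95, 0) = 24.95, max(72.8, 0) = 72.8
Node u (S = 166.8): continuation = 1/1.09·[0.8909·0.0000 + 0.1091·24.9500] = 2.4971; exercise value = 0.0000 ≤ continuation, so V_u = 2.4971
Node d (S = 87): continuation = 1/1.09·[0.8909·24.9500 + 0.1091·72.8000] = 27.6789; exercise value = 38.0000 > continuation, so V_d = 38.0000 (exercise)
Node 0 (S = 145): continuation = 1/1.09·[0.8909·2.4971 + 0.1091·38.0000] = 5.8442; exercise value = 0.0000 ≤ continuation, so V_0 = 5.8442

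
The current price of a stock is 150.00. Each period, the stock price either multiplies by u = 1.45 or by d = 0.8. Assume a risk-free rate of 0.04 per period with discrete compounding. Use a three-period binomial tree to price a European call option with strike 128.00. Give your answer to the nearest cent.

Risk-neutral probability p = (1 + 0.04 − 0.8)/(1.45 − 0.8) = 0.2400/0.6500 = 0.3692
Terminal stock prices: S_uuu = 457.3, S_uud = 252.3, S_udd = 139.2, S_ddd = 76.8
Terminal payoffs (S − K): max(329.3, 0) = 329.3, max(124.3, 0) = 124.3, max(11.2, 0) = 11.2, max(-51.2, 0) = 0
Node uu (S = 315.4): V_uu = 1/1.04·[0.3692·329.2937 + 0.6308·124.3000] = 192.2981
Node ud (S = 174): V_ud = 1/1.04·[0.3692·124.3000 + 0.6308·11.2000] = 50.9231
Node dd (S = 96): V_dd = 1/1.04·[0.3692·11.2000 + 0.6308·0.0000] = 3.9763
Node u (S = 217.5): V_u = 1/1.04·[0.3692·192.2981 + 0.6308·50.9231] = 99.1568
Node d (S = 120): V_d = 1/1.04·[0.3692·50.9231 + 0.6308·3.9763] = 20.4909
Node 0 (S = 150): V_0 = 1/1.04·[0.3692·99.1568 + 0.6308·20.4909] = 47.6315

47.63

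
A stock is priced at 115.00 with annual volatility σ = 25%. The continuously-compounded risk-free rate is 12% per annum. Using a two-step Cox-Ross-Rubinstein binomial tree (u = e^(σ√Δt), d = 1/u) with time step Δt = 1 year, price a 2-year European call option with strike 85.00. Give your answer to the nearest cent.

CRR parameters: u = e^(σ√Δt) = e^(0.25·√1) = 1.2840, d = 1/u = 0.7788
Per-period rate: rΔt = 0.12·1 = 0.12, so R = e^0.12 = 1.1275
Risk-neutral probability p = (e^0.12 − 0.7788)/(1.2840 − 0.7788) = 0.3487/0.5052 = 0.6902
Terminal stock prices: S_uu = 189.6, S_ud = 115, S_dd = 69.75
Terminal payoffs (S − K): max(104.6, 0) = 104.6, max(30, 0) = 30, max(-15.25, 0) = 0
Node u (S = 147.7): V_u = e^(−0.12)·[0.6902·104.6029 + 0.3098·30.0000] = 72.2747
Node d (S = 89.56): V_d = e^(−0.12)·[0.6902·30.0000 + 0.3098·0.0000] = 18.3640
Node 0 (S = 115): V_0 = e^(−0.12)·[0.6902·72.2747 + 0.3098·18.3640] = 49.2880

49.29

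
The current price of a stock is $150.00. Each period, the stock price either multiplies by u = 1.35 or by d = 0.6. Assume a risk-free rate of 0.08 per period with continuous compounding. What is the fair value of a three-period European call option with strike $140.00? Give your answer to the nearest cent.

$56.58

Risk-neutral probability p = (e^0.08 − 0.6)/(1.35 − 0.6) = 0.4833/0.7500 = 0.6444
Terminal stock prices: S_uuu = 369.1, S_uud = 164, S_udd = 72.9, S_ddd = 32.4
Terminal payoffs (S − K): max(229.1, 0) = 229.1, max(24.03, 0) = 24.03, max(-67.1, 0) = 0, max(-107.6, 0) = 0
Node uu (S = 273.4): V_uu = e^(−0.08)·[0.6444·229.0563 + 0.3556·24.0250] = 144.1387
Node ud (S = 121.5): V_ud = e^(−0.08)·[0.6444·24.0250 + 0.3556·0.0000] = 14.2910
Node dd (S = 54): V_dd = e^(−0.08)·[0.6444·0.0000 + 0.3556·0.0000] = 0.0000
Node u (S = 202.5): V_u = e^(−0.08)·[0.6444·144.1387 + 0.3556·14.2910] = 90.4309
Node d (S = 90): V_d = e^(−0.08)·[0.6444·14.2910 + 0.3556·0.0000] = 8.5009
Node 0 (S = 150): V_0 = e^(−0.08)·[0.6444·90.4309 + 0.3556·8.5009] = 56.5826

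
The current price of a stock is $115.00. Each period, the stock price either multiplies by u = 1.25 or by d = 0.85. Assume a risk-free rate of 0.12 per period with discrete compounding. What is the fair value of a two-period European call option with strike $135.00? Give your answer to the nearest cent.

Risk-neutral probability p = (1 + 0.12 − 0.85)/(1.25 − 0.85) = 0.2700/0.4000 = 0.6750
Terminal stock prices: S_uu = 179.7, S_ud = 122.2, S_dd = 83.09
Terminal payoffs (S − K): max(44.69, 0) = 44.69, max(-12.81, 0) = 0, max(-51.91, 0) = 0
Node u (S = 143.8): V_u = 1/1.12·[0.6750·44.6875 + 0.3250·0.0000] = 26.9322
Node d (S = 97.75): V_d = 1/1.12·[0.6750·0.0000 + 0.3250·0.0000] = 0.0000
Node 0 (S = 115): V_0 = 1/1.12·[0.6750·26.9322 + 0.3250·0.0000] = 16.2315

$16.23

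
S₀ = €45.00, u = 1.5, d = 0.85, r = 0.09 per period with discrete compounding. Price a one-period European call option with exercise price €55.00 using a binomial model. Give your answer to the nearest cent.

Risk-neutral probability p = (1 + 0.09 − 0.85)/(1.5 − 0.85) = 0.2400/0.6500 = 0.3692
Terminal stock prices: S_u = 67.5, S_d = 38.25
Terminal payoffs (S − K): max(12.5, 0) = 12.5, max(-16.75, 0) = 0
Node 0 (S = 45): V_0 = 1/1.09·[0.3692·12.5000 + 0.6308·0.0000] = 4.2343

€4.23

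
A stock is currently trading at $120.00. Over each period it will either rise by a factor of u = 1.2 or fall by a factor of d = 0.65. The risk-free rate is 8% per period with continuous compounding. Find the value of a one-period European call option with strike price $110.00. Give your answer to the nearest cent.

Risk-neutral probability p = (e^0.08 − 0.65)/(1.2 − 0.65) = 0.4333/0.5500 = 0.7878
Terminal stock prices: S_u = 144, S_d = 78
Terminal payoffs (S − K): max(34, 0) = 34, max(-32, 0) = 0
Node 0 (S = 120): V_0 = e^(−0.08)·[0.7878·34.0000 + 0.2122·0.0000] = 24.7257

$24.73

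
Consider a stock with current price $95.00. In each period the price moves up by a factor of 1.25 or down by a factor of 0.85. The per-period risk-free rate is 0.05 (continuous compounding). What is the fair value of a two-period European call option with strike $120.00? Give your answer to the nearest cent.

$6.51

Risk-neutral probability p = (e^0.05 − 0.85)/(1.25 − 0.85) = 0.2013/0.4000 = 0.5032
Terminal stock prices: S_uu = 148.4, S_ud = 100.9, S_dd = 68.64
Terminal payoffs (S − K): max(28.44, 0) = 28.44, max(-19.06, 0) = 0, max(-51.36, 0) = 0
Node u (S = 118.8): V_u = e^(−0.05)·[0.5032·28.4375 + 0.4968·0.0000] = 13.6113
Node d (S = 80.75): V_d = e^(−0.05)·[0.5032·0.0000 + 0.4968·0.0000] = 0.0000
Node 0 (S = 95): V_0 = e^(−0.05)·[0.5032·13.6113 + 0.4968·0.0000] = 6.5149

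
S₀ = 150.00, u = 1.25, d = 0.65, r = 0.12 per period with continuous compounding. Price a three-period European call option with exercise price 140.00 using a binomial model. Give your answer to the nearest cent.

Risk-neutral probability p = (e^0.12 − 0.65)/(1.25 − 0.65) = 0.4775/0.6000 = 0.7958
Terminal stock prices: S_uuu = 293, S_uud = 152.3, S_udd = 79.22, S_ddd = 41.19
Terminal payoffs (S − K): max(153, 0) = 153, max(12.34, 0) = 12.34, max(-60.78, 0) = 0, max(-98.81, 0) = 0
Node uu (S = 234.4): V_uu = e^(−0.12)·[0.7958·152.9688 + 0.2042·12.3438] = 110.2061
Node ud (S = 121.9): V_ud = e^(−0.12)·[0.7958·12.3438 + 0.2042·0.0000] = 8.7127
Node dd (S = 63.38): V_dd = e^(−0.12)·[0.7958·0.0000 + 0.2042·0.0000] = 0.0000
Node u (S = 187.5): V_u = e^(−0.12)·[0.7958·110.2061 + 0.2042·8.7127] = 79.3652
Node d (S = 97.5): V_d = e^(−0.12)·[0.7958·8.7127 + 0.2042·0.0000] = 6.1497
Node 0 (S = 150): V_0 = e^(−0.12)·[0.7958·79.3652 + 0.2042·6.1497] = 57.1325

57.13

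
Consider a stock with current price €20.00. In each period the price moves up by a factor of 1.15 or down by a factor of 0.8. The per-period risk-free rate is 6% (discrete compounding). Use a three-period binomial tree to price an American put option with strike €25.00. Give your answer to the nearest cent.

Risk-neutral probability p = (1 + 0.06 − 0.8)/(1.15 − 0.8) = 0.2600/0.3500 = 0.7429
Terminal stock prices: S_uuu = 30.42, S_uud = 21.16, S_udd = 14.72, S_ddd = 10.24
Terminal payoffs (K − S): max(-5.417, 0) = 0, max(3.84, 0) = 3.84, max(10.28, 0) = 10.28, max(14.76, 0) = 14.76
Node uu (S = 26.45): continuation = 1/1.06·[0.7429·0.0000 + 0.2571·3.8400] = 0.9315; exercise value = 0.0000 ≤ continuation, so V_uu = 0.9315
Node ud (S = 18.4): continuation = 1/1.06·[0.7429·3.8400 + 0.2571·10.2800] = 5.1849; exercise value = 6.6000 > continuation, so V_ud = 6.6000 (exercise)
Node dd (S = 12.8): continuation = 1/1.06·[0.7429·10.2800 + 0.2571·14.7600] = 10.7849; exercise value = 12.2000 > continuation, so V_dd = 12.2000 (exercise)
Node u (S = 23): continuation = 1/1.06·[0.7429·0.9315 + 0.2571·6.6000] = 2.2539; exercise value = 2.0000 ≤ continuation, so V_u = 2.2539
Node d (S = 16): continuation = 1/1.06·[0.7429·6.6000 + 0.2571·12.2000] = 7.5849; exercise value = 9.0000 > continuation, so V_d = 9.0000 (exercise)
Node 0 (S = 20): continuation = 1/1.06·[0.7429·2.2539 + 0.2571·9.0000] = 3.7628; exercise value = 5.0000 > continuation, so V_0 = 5.0000 (exercise)

€5.00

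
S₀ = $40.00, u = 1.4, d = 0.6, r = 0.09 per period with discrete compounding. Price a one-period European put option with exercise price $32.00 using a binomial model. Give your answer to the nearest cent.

Risk-neutral probability p = (1 + 0.09 − 0.6)/(1.4 − 0.6) = 0.4900/0.8000 = 0.6125
Terminal stock prices: S_u = 56, S_d = 24
Terminal payoffs (K − S): max(-24, 0) = 0, max(8, 0) = 8
Node 0 (S = 40): V_0 = 1/1.09·[0.6125·0.0000 + 0.3875·8.0000] = 2.8440

$2.84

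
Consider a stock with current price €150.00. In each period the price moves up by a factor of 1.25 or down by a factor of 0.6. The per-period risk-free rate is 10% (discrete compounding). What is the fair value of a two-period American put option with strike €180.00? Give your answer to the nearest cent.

Risk-neutral probability p = (1 + 0.1 − 0.6)/(1.25 − 0.6) = 0.5000/0.6500 = 0.7692
Terminal stock prices: S_uu = 234.4, S_ud = 112.5, S_dd = 54
Terminal payoffs (K − S): max(-54.38, 0) = 0, max(67.5, 0) = 67.5, max(126, 0) = 126
Node u (S = 187.5): continuation = 1/1.1·[0.7692·0.0000 + 0.2308·67.5000] = 14.1608; exercise value = 0.0000 ≤ continuation, so V_u = 14.1608
Node d (S = 90): continuation = 1/1.1·[0.7692·67.5000 + 0.2308·126.0000] = 73.6364; exercise value = 90.0000 > continuation, so V_d = 90.0000 (exercise)
Node 0 (S = 150): continuation = 1/1.1·[0.7692·14.1608 + 0.2308·90.0000] = 28.7838; exercise value = 30.0000 > continuation, so V_0 = 30.0000 (exercise)

€30.00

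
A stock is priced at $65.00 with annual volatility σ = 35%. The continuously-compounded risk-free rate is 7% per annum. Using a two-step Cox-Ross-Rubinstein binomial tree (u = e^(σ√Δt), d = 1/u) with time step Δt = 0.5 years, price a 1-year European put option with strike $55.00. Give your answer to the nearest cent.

CRR parameters: u = e^(σ√Δt) = e^(0.35·√0.5) = 1.2808, d = 1/u = 0.7808
Per-period rate: rΔt = 0.07·0.5 = 0.035, so R = e^0.035 = 1.0356
Risk-neutral probability p = (e^0.035 − 0.7808)/(1.2808 − 0.7808) = 0.2549/0.5000 = 0.5097
Terminal stock prices: S_uu = 106.6, S_ud = 65, S_dd = 39.62
Terminal payoffs (K − S): max(-51.63, 0) = 0, max(-10, 0) = 0, max(15.38, 0) = 15.38
Node u (S = 83.25): V_u = e^(−0.035)·[0.5097·0.0000 + 0.4903·0.0000] = 0.0000
Node d (S = 50.75): V_d = e^(−0.035)·[0.5097·0.0000 + 0.4903·15.3769] = 7.2803
Node 0 (S = 65): V_0 = e^(−0.035)·[0.5097·0.0000 + 0.4903·7.2803] = 3.4470

$3.45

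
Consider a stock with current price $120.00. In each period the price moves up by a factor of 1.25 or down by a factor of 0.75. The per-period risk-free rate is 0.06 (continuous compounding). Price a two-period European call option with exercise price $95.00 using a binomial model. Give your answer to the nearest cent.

$39.20

Risk-neutral probability p = (e^0.06 − 0.75)/(1.25 − 0.75) = 0.3118/0.5000 = 0.6237
Terminal stock prices: S_uu = 187.5, S_ud = 112.5, S_dd = 67.5
Terminal payoffs (S − K): max(92.5, 0) = 92.5, max(17.5, 0) = 17.5, max(-27.5, 0) = 0
Node u (S = 150): V_u = e^(−0.06)·[0.6237·92.5000 + 0.3763·17.5000] = 60.5324
Node d (S = 90): V_d = e^(−0.06)·[0.6237·17.5000 + 0.3763·0.0000] = 10.2787
Node 0 (S = 120): V_0 = e^(−0.06)·[0.6237·60.5324 + 0.3763·10.2787] = 39.1968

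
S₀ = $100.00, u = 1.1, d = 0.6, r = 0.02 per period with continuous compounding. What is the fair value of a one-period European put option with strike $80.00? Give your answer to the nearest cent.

Risk-neutral probability p = (e^0.02 − 0.6)/(1.1 − 0.6) = 0.4202/0.5000 = 0.8404
Terminal stock prices: S_u = 110, S_d = 60
Terminal payoffs (K − S): max(-30, 0) = 0, max(20, 0) = 20
Node 0 (S = 100): V_0 = e^(−0.02)·[0.8404·0.0000 + 0.1596·20.0000] = 3.1287

$3.13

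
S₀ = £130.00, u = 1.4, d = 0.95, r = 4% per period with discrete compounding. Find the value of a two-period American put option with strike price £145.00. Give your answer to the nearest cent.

Risk-neutral probability p = (1 + 0.04 − 0.95)/(1.4 − 0.95) = 0.0900/0.4500 = 0.2000
Terminal stock prices: S_uu = 254.8, S_ud = 172.9, S_dd = 117.3
Terminal payoffs (K − S): max(-109.8, 0) = 0, max(-27.9, 0) = 0, max(27.67, 0) = 27.67
Node u (S = 182): continuation = 1/1.04·[0.2000·0.0000 + 0.8000·0.0000] = 0.0000; exercise value = 0.0000 ≤ continuation, so V_u = 0.0000
Node d (S = 123.5): continuation = 1/1.04·[0.2000·0.0000 + 0.8000·27.6750] = 21.2885; exercise value = 21.5000 > continuation, so V_d = 21.5000 (exercise)
Node 0 (S = 130): continuation = 1/1.04·[0.2000·0.0000 + 0.8000·21.5000] = 16.5385; exercise value = 15.0000 ≤ continuation, so V_0 = 16.5385

£16.54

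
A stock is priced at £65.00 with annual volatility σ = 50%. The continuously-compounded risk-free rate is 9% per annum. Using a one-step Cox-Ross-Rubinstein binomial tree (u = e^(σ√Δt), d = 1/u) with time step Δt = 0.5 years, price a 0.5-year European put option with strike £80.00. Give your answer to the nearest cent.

£17.20

CRR parameters: u = e^(σ√Δt) = e^(0.5·√0.5) = 1.4241, d = 1/u = 0.7022
Per-period rate: rΔt = 0.09·0.5 = 0.045, so R = e^0.045 = 1.0460
Risk-neutral probability p = (e^0.045 − 0.7022)/(1.4241 − 0.7022) = 0.3438/0.7219 = 0.4763
Terminal stock prices: S_u = 92.57, S_d = 45.64
Terminal payoffs (K − S): max(-12.57, 0) = 0, max(34.36, 0) = 34.36
Node 0 (S = 65): V_0 = e^(−0.045)·[0.4763·0.0000 + 0.5237·34.3577] = 17.2021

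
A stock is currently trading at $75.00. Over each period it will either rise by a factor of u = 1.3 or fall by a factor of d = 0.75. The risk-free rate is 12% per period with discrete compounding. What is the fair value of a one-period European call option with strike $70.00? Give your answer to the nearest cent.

$16.52

Risk-neutral probability p = (1 + 0.12 − 0.75)/(1.3 − 0.75) = 0.3700/0.5500 = 0.6727
Terminal stock prices: S_u = 97.5, S_d = 56.25
Terminal payoffs (S − K): max(27.5, 0) = 27.5, max(-13.75, 0) = 0
Node 0 (S = 75): V_0 = 1/1.12·[0.6727·27.5000 + 0.3273·0.0000] = 16.5179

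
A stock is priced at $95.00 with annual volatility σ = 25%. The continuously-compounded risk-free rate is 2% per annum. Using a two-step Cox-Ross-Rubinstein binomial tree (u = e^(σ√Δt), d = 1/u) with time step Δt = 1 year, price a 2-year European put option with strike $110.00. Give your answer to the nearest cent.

CRR parameters: u = e^(σ√Δt) = e^(0.25·√1) = 1.2840, d = 1/u = 0.7788
Per-period rate: rΔt = 0.02·1 = 0.02, so R = e^0.02 = 1.0202
Risk-neutral probability p = (e^0.02 − 0.7788)/(1.2840 − 0.7788) = 0.2414/0.5052 = 0.4778
Terminal stock prices: S_uu = 156.6, S_ud = 95, S_dd = 57.62
Terminal payoffs (K − S): max(-46.63, 0) = 0, max(15, 0) = 15, max(52.38, 0) = 52.38
Node u (S = 122): V_u = e^(−0.02)·[0.4778·0.0000 + 0.5222·15.0000] = 7.6778
Node d (S = 73.99): V_d = e^(−0.02)·[0.4778·15.0000 + 0.5222·52.3796] = 33.8358
Node 0 (S = 95): V_0 = e^(−0.02)·[0.4778·7.6778 + 0.5222·33.8358] = 20.9148

$20.91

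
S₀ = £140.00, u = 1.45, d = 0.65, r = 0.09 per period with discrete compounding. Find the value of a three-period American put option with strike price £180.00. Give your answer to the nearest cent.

Risk-neutral probability p = (1 + 0.09 − 0.65)/(1.45 − 0.65) = 0.4400/0.8000 = 0.5500
Terminal stock prices: S_uuu = 426.8, S_uud = 191.3, S_udd = 85.77, S_ddd = 38.45
Terminal payoffs (K − S): max(-246.8, 0) = 0, max(-11.33, 0) = 0, max(94.23, 0) = 94.23, max(141.6, 0) = 141.6
Node uu (S = 294.4): continuation = 1/1.09·[0.5500·0.0000 + 0.4500·0.0000] = 0.0000; exercise value = 0.0000 ≤ continuation, so V_uu = 0.0000
Node ud (S = 132): continuation = 1/1.09·[0.5500·0.0000 + 0.4500·94.2325] = 38.9033; exercise value = 48.0500 > continuation, so V_ud = 48.0500 (exercise)
Node dd (S = 59.15): continuation = 1/1.09·[0.5500·94.2325 + 0.4500·141.5525] = 105.9876; exercise value = 120.8500 > continuation, so V_dd = 120.8500 (exercise)
Node u (S = 203): continuation = 1/1.09·[0.5500·0.0000 + 0.4500·48.0500] = 19.8372; exercise value = 0.0000 ≤ continuation, so V_u = 19.8372
Node d (S = 91): continuation = 1/1.09·[0.5500·48.0500 + 0.4500·120.8500] = 74.1376; exercise value = 89.0000 > continuation, so V_d = 89.0000 (exercise)
Node 0 (S = 140): continuation = 1/1.09·[0.5500·19.8372 + 0.4500·89.0000] = 46.7527; exercise value = 40.0000 ≤ continuation, so V_0 = 46.7527

£46.75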